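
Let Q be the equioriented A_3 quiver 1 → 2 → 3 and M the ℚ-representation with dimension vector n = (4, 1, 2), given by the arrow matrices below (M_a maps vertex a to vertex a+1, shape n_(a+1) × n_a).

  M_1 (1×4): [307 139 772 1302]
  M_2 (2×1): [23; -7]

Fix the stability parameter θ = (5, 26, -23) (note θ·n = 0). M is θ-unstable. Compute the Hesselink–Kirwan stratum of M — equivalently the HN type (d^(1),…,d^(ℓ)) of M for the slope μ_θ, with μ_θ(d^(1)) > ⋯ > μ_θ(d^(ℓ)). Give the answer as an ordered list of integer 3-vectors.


Via rank(M_{q-1}∘⋯∘M_p): M ≅ I[1,1]^3, I[1,3], I[3,3].
μ_θ-semistable layers: μ^(1)=5; μ^(2)=8/3; μ^(3)=-23

((3, 0, 0); (1, 1, 1); (0, 0, 1))


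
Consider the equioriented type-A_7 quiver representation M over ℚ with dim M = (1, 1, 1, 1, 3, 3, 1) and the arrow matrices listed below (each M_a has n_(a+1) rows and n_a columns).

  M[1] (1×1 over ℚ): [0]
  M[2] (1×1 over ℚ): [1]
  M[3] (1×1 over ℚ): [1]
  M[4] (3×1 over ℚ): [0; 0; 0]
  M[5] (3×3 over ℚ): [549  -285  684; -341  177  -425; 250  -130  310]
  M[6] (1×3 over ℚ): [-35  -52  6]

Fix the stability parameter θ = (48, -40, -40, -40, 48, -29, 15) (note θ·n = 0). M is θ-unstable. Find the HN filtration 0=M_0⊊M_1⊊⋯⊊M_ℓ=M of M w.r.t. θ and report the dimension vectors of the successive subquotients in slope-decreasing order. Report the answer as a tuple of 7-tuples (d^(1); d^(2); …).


Barcode: M ≅ I[1,1], I[2,4], I[5,5], I[5,6], I[5,7], I[6,6]. HN layers by μ_θ (5 steps, strictly decreasing):
  μ^(1)=48; μ^(2)=15; μ^(3)=19/2; μ^(4)=-29; μ^(5)=-40

((1, 0, 0, 0, 1, 0, 0); (0, 0, 0, 0, 0, 0, 1); (0, 0, 0, 0, 2, 2, 0); (0, 0, 0, 0, 0, 1, 0); (0, 1, 1, 1, 0, 0, 0))


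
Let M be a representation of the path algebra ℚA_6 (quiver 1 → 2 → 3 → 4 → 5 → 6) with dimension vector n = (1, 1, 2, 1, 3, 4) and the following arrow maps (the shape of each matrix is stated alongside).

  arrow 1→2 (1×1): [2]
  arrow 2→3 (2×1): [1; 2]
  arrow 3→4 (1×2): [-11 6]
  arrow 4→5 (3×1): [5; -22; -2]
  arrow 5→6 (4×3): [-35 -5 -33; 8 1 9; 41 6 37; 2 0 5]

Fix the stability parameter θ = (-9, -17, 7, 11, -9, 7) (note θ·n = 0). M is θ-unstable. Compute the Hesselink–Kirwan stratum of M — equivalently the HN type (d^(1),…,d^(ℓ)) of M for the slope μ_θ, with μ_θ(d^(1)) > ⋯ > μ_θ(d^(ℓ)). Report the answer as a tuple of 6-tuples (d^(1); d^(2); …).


Via rank(M_{q-1}∘⋯∘M_p): M ≅ I[1,6], I[3,3], I[5,6]^2, I[6,6].
μ_θ-semistable layers: μ^(1)=7; μ^(2)=3; μ^(3)=-9; μ^(4)=-13

((0, 0, 1, 0, 0, 4); (0, 0, 1, 1, 1, 0); (0, 0, 0, 0, 2, 0); (1, 1, 0, 0, 0, 0))


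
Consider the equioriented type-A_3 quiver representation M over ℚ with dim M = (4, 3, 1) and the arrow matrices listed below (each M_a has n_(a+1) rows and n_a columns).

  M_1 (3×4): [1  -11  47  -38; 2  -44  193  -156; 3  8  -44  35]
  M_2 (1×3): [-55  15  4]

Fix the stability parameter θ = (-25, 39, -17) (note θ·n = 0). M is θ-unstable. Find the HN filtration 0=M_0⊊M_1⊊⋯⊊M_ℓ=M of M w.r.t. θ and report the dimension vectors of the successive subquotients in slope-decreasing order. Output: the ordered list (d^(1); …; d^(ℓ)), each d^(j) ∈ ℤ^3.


Via rank(M_{q-1}∘⋯∘M_p): M ≅ I[1,1], I[1,2]^2, I[1,3].
μ_θ-semistable layers: μ^(1)=39; μ^(2)=11; μ^(3)=-25

((0, 2, 0); (0, 1, 1); (4, 0, 0))


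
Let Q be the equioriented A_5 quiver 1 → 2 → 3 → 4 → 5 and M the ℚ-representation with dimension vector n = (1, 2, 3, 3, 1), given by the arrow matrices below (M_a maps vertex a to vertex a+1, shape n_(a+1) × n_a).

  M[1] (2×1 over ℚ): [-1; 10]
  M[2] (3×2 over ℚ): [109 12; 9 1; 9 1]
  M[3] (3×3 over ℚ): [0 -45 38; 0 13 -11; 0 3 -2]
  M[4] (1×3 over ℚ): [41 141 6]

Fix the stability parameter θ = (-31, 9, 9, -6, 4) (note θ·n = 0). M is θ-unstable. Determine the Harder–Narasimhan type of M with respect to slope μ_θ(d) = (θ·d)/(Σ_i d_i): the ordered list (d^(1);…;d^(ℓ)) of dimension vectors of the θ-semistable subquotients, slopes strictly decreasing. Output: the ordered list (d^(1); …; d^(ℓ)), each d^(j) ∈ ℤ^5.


Barcode: M ≅ I[1,5], I[2,3], I[3,4], I[4,4]. HN layers by μ_θ (5 steps, strictly decreasing):
  μ^(1)=9; μ^(2)=4; μ^(3)=3/2; μ^(4)=-6; μ^(5)=-31

((0, 1, 1, 0, 0); (0, 1, 1, 1, 1); (0, 0, 1, 1, 0); (0, 0, 0, 1, 0); (1, 0, 0, 0, 0))


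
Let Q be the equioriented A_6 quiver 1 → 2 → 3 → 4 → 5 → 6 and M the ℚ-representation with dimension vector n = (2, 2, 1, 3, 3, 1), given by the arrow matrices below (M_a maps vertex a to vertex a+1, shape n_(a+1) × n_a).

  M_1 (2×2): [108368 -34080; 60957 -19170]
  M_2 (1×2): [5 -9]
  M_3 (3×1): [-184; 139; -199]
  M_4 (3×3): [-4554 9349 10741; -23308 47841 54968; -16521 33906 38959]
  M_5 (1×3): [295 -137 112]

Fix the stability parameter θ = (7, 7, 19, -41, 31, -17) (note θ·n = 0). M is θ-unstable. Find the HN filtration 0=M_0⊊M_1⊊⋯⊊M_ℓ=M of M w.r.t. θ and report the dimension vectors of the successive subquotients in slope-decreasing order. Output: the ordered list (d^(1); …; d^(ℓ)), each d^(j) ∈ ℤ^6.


Barcode: M ≅ I[1,1], I[1,6], I[2,2], I[4,5]^2. HN layers by μ_θ (4 steps, strictly decreasing):
  μ^(1)=31; μ^(2)=7; μ^(3)=-2; μ^(4)=-41

((0, 0, 0, 0, 2, 0); (1, 1, 0, 0, 1, 1); (1, 1, 1, 1, 0, 0); (0, 0, 0, 2, 0, 0))


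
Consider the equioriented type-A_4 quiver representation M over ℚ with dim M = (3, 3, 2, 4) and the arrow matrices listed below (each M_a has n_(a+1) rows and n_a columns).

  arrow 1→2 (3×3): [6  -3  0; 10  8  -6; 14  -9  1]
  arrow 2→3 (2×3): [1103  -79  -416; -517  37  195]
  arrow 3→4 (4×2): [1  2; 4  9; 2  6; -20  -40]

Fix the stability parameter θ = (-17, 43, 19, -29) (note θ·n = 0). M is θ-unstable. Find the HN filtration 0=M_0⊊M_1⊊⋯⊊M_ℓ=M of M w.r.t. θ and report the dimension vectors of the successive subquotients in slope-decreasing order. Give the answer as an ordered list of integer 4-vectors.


Via rank(M_{q-1}∘⋯∘M_p): M ≅ I[1,2], I[1,4]^2, I[4,4]^2.
μ_θ-semistable layers: μ^(1)=43; μ^(2)=11; μ^(3)=-17; μ^(4)=-29

((0, 1, 0, 0); (0, 2, 2, 2); (3, 0, 0, 0); (0, 0, 0, 2))


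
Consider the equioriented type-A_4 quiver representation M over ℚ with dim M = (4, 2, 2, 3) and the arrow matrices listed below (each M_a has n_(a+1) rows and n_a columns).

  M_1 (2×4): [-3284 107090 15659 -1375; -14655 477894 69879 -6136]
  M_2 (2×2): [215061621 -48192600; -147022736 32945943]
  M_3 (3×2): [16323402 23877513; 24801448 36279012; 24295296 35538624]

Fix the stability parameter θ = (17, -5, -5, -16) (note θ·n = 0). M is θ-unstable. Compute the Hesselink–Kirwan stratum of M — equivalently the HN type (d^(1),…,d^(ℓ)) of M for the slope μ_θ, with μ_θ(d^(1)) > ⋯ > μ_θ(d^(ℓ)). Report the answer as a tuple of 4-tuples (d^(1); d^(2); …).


Barcode: M ≅ I[1,1]^2, I[1,3], I[1,4], I[4,4]^2. HN layers by μ_θ (4 steps, strictly decreasing):
  μ^(1)=17; μ^(2)=7/3; μ^(3)=-9/4; μ^(4)=-16

((2, 0, 0, 0); (1, 1, 1, 0); (1, 1, 1, 1); (0, 0, 0, 2))


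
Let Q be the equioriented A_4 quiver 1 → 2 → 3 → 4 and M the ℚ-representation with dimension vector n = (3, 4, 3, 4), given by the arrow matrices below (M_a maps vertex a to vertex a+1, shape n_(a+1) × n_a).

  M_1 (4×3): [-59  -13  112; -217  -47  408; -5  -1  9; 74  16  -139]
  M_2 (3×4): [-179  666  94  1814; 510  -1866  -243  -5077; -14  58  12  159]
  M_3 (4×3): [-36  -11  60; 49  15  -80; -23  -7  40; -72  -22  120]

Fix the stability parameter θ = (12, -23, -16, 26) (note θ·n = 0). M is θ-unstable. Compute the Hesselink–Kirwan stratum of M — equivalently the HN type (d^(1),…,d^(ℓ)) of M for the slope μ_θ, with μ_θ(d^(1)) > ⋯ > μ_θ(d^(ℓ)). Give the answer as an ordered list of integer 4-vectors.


Interval decomposition of M: I[1,1], I[1,3], I[1,4], I[2,2], I[2,4], I[4,4]^2.
HN type (ℓ=5): μ^(1)=26; μ^(2)=12; μ^(3)=-9; μ^(4)=-16; μ^(5)=-23

((0, 0, 0, 4); (1, 0, 0, 0); (2, 2, 2, 0); (0, 0, 1, 0); (0, 2, 0, 0))


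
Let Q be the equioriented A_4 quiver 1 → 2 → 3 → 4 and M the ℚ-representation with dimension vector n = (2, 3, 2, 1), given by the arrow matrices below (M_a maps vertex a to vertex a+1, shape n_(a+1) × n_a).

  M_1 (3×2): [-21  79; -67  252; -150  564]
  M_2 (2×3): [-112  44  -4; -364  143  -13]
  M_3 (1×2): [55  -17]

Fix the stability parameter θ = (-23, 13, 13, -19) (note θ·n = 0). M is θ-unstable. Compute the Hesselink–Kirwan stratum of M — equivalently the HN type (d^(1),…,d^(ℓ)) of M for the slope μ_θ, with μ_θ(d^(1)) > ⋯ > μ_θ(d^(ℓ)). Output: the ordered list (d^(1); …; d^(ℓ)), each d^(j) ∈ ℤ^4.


Via rank(M_{q-1}∘⋯∘M_p): M ≅ I[1,2], I[1,4], I[2,2], I[3,3].
μ_θ-semistable layers: μ^(1)=13; μ^(2)=7/3; μ^(3)=-23

((0, 2, 1, 0); (0, 1, 1, 1); (2, 0, 0, 0))


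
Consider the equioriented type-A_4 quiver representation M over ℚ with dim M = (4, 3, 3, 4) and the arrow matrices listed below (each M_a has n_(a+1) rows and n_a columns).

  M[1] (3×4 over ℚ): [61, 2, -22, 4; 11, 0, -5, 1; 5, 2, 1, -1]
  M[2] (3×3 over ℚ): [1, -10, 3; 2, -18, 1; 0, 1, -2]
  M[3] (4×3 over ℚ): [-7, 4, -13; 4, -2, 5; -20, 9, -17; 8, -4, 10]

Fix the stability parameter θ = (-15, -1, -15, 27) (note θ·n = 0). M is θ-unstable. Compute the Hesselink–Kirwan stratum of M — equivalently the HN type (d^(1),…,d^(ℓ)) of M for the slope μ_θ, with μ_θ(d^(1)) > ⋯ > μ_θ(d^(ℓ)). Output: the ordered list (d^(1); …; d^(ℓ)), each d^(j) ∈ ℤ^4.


Via rank(M_{q-1}∘⋯∘M_p): M ≅ I[1,1], I[1,4]^3, I[4,4].
μ_θ-semistable layers: μ^(1)=27; μ^(2)=-8; μ^(3)=-15

((0, 0, 0, 4); (0, 3, 3, 0); (4, 0, 0, 0))


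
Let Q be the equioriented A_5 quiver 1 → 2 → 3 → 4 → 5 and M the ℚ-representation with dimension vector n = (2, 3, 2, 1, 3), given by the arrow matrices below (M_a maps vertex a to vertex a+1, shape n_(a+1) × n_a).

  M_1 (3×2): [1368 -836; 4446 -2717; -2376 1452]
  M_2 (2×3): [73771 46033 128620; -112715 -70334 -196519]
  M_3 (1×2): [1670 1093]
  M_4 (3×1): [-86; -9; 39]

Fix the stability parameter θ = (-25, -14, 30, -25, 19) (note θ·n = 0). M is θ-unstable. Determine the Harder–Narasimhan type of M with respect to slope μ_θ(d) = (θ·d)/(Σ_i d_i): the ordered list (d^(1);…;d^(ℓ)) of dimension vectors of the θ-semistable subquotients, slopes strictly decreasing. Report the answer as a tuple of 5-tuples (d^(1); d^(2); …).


Via rank(M_{q-1}∘⋯∘M_p): M ≅ I[1,1], I[1,3], I[2,2], I[2,5], I[5,5]^2.
μ_θ-semistable layers: μ^(1)=30; μ^(2)=19; μ^(3)=5/2; μ^(4)=-14; μ^(5)=-25

((0, 0, 1, 0, 0); (0, 0, 0, 0, 3); (0, 0, 1, 1, 0); (0, 3, 0, 0, 0); (2, 0, 0, 0, 0))


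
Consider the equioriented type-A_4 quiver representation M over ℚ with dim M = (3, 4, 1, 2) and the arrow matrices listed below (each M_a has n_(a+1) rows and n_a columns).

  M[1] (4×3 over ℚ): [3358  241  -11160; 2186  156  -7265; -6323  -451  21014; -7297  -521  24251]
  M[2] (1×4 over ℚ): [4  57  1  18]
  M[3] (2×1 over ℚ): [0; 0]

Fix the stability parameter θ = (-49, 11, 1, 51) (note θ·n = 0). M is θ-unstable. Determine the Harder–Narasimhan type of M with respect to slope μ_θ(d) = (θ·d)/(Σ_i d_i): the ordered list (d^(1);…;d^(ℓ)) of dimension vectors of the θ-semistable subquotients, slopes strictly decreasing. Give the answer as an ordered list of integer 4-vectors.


Barcode: M ≅ I[1,2]^2, I[1,3], I[2,2], I[4,4]^2. HN layers by μ_θ (4 steps, strictly decreasing):
  μ^(1)=51; μ^(2)=11; μ^(3)=6; μ^(4)=-49

((0, 0, 0, 2); (0, 3, 0, 0); (0, 1, 1, 0); (3, 0, 0, 0))


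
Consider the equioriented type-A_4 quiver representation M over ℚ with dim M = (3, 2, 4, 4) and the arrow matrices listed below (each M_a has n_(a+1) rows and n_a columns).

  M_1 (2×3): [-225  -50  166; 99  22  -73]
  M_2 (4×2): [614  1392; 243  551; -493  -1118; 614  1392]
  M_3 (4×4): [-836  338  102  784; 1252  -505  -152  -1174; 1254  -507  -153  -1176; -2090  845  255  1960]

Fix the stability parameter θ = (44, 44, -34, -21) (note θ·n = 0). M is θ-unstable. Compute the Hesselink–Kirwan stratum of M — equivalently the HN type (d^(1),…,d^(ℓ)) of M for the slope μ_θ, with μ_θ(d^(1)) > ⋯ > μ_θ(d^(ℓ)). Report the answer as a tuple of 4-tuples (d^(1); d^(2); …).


Interval decomposition of M: I[1,1], I[1,4]^2, I[3,3]^2, I[4,4]^2.
HN type (ℓ=4): μ^(1)=44; μ^(2)=33/4; μ^(3)=-21; μ^(4)=-34

((1, 0, 0, 0); (2, 2, 2, 2); (0, 0, 0, 2); (0, 0, 2, 0))


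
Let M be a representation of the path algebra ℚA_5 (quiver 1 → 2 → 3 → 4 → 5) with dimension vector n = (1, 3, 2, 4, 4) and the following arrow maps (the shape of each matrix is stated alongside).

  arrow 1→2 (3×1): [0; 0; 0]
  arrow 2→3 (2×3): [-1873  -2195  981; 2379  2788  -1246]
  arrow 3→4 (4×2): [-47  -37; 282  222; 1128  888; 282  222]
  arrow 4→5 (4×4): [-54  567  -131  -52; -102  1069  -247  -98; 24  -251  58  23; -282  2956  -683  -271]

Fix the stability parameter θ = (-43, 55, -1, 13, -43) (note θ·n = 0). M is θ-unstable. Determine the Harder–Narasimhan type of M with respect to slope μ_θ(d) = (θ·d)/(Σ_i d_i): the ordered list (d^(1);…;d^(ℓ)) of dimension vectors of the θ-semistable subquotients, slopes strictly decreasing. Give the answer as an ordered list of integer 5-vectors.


Via rank(M_{q-1}∘⋯∘M_p): M ≅ I[1,1], I[2,2], I[2,3], I[2,4], I[4,4], I[4,5]^2, I[5,5]^2.
μ_θ-semistable layers: μ^(1)=55; μ^(2)=27; μ^(3)=67/3; μ^(4)=13; μ^(5)=-15; μ^(6)=-43

((0, 1, 0, 0, 0); (0, 1, 1, 0, 0); (0, 1, 1, 1, 0); (0, 0, 0, 1, 0); (0, 0, 0, 2, 2); (1, 0, 0, 0, 2))


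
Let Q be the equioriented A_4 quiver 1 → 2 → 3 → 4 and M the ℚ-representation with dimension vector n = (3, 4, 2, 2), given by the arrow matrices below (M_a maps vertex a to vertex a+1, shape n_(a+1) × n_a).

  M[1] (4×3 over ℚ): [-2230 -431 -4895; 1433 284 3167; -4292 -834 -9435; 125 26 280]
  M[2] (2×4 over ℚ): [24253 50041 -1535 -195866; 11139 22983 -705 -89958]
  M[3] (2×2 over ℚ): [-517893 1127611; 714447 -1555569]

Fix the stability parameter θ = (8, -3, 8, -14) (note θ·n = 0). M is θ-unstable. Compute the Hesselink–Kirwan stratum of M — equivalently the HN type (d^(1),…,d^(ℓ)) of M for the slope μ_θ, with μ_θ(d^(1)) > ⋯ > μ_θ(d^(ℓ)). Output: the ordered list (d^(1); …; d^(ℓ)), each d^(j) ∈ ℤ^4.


Via rank(M_{q-1}∘⋯∘M_p): M ≅ I[1,2]^2, I[1,3], I[2,2], I[3,4], I[4,4].
μ_θ-semistable layers: μ^(1)=8; μ^(2)=5/2; μ^(3)=-3; μ^(4)=-14

((0, 0, 1, 0); (3, 3, 0, 0); (0, 1, 1, 1); (0, 0, 0, 1))


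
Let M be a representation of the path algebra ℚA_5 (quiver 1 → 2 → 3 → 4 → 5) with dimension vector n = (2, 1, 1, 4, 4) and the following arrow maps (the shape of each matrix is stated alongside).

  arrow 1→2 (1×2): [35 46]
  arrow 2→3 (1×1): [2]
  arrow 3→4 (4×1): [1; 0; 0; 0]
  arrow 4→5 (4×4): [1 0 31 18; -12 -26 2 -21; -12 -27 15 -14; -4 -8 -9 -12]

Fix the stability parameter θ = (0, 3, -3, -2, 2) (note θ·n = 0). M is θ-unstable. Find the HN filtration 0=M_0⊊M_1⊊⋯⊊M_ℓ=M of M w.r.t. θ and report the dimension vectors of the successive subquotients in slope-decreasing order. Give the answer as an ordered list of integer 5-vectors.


Barcode: M ≅ I[1,1], I[1,5], I[4,5]^3. HN layers by μ_θ (4 steps, strictly decreasing):
  μ^(1)=2; μ^(2)=0; μ^(3)=-1/2; μ^(4)=-2

((0, 0, 0, 0, 4); (1, 0, 0, 0, 0); (1, 1, 1, 1, 0); (0, 0, 0, 3, 0))


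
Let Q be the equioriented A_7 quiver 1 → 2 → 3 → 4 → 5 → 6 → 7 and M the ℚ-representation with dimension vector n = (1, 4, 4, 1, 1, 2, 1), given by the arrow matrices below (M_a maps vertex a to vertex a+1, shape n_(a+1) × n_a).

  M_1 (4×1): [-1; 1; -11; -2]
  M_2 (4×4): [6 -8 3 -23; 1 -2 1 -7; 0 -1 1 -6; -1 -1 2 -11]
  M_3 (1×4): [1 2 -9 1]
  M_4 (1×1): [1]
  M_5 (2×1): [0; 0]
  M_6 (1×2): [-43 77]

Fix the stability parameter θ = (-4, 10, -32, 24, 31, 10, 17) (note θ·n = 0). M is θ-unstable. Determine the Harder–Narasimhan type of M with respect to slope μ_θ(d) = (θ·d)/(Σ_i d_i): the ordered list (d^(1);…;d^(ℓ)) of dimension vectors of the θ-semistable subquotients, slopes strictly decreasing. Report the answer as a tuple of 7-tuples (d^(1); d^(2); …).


Via rank(M_{q-1}∘⋯∘M_p): M ≅ I[1,5], I[2,2], I[2,3]^2, I[3,3], I[6,6], I[6,7].
μ_θ-semistable layers: μ^(1)=31; μ^(2)=24; μ^(3)=17; μ^(4)=10; μ^(5)=-26/3; μ^(6)=-11; μ^(7)=-32

((0, 0, 0, 0, 1, 0, 0); (0, 0, 0, 1, 0, 0, 0); (0, 0, 0, 0, 0, 0, 1); (0, 1, 0, 0, 0, 2, 0); (1, 1, 1, 0, 0, 0, 0); (0, 2, 2, 0, 0, 0, 0); (0, 0, 1, 0, 0, 0, 0))


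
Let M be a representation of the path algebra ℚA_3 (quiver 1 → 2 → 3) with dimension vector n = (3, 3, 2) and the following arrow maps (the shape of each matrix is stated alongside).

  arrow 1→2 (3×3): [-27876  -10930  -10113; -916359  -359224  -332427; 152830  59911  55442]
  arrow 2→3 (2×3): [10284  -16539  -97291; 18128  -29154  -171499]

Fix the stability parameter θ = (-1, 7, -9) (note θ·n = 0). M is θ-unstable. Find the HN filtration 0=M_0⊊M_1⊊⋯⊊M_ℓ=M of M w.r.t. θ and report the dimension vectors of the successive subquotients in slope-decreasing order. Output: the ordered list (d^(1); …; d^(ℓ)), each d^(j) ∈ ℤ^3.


Interval decomposition of M: I[1,2], I[1,3]^2.
HN type (ℓ=2): μ^(1)=7; μ^(2)=-1

((0, 1, 0); (3, 2, 2))


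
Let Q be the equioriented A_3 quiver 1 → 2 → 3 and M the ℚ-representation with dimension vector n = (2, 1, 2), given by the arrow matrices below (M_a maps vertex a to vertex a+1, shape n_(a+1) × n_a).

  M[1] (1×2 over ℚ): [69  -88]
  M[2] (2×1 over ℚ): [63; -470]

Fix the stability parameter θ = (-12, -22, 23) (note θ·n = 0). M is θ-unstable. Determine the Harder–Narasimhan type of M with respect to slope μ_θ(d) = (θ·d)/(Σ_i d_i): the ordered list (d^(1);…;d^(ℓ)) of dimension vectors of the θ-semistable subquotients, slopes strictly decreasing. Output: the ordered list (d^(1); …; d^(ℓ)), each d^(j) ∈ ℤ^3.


Interval decomposition of M: I[1,1], I[1,3], I[3,3].
HN type (ℓ=3): μ^(1)=23; μ^(2)=-12; μ^(3)=-17

((0, 0, 2); (1, 0, 0); (1, 1, 0))


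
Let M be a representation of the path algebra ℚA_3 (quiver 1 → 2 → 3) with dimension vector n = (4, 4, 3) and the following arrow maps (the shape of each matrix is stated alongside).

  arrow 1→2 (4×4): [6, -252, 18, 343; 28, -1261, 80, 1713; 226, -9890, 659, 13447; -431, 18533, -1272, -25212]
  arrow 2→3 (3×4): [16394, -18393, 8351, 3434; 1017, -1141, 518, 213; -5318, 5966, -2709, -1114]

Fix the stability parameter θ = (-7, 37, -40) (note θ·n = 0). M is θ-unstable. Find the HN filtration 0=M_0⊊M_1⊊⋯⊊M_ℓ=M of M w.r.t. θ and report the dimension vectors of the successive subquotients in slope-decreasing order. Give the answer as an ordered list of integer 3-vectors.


Barcode: M ≅ I[1,2], I[1,3]^3. HN layers by μ_θ (3 steps, strictly decreasing):
  μ^(1)=37; μ^(2)=-3/2; μ^(3)=-7

((0, 1, 0); (0, 3, 3); (4, 0, 0))


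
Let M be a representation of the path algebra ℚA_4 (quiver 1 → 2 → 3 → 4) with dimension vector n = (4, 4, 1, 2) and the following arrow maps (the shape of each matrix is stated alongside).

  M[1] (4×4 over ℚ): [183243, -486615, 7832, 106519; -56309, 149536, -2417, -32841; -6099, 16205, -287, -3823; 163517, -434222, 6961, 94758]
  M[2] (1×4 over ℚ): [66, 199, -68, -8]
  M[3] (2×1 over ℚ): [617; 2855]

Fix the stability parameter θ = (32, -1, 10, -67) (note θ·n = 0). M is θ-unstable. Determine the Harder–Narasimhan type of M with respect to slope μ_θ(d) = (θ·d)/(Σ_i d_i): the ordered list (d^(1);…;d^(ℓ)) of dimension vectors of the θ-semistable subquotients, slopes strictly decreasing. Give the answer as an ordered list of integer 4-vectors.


Via rank(M_{q-1}∘⋯∘M_p): M ≅ I[1,2]^3, I[1,4], I[4,4].
μ_θ-semistable layers: μ^(1)=31/2; μ^(2)=-13/2; μ^(3)=-67

((3, 3, 0, 0); (1, 1, 1, 1); (0, 0, 0, 1))


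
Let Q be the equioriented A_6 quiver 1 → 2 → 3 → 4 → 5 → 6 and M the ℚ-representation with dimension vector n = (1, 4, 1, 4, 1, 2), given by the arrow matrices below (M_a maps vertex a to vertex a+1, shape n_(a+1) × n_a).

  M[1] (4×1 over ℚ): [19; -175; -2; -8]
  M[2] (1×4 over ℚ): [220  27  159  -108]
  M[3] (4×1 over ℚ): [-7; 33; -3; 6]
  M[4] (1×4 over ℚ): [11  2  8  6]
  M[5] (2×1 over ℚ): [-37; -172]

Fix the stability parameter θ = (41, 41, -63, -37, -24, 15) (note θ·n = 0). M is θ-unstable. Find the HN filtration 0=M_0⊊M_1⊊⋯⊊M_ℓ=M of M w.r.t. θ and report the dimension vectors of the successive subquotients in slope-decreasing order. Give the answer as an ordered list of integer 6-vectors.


Barcode: M ≅ I[1,6], I[2,2]^3, I[4,4]^3, I[6,6]. HN layers by μ_θ (4 steps, strictly decreasing):
  μ^(1)=41; μ^(2)=15; μ^(3)=-42/5; μ^(4)=-37

((0, 3, 0, 0, 0, 0); (0, 0, 0, 0, 0, 2); (1, 1, 1, 1, 1, 0); (0, 0, 0, 3, 0, 0))


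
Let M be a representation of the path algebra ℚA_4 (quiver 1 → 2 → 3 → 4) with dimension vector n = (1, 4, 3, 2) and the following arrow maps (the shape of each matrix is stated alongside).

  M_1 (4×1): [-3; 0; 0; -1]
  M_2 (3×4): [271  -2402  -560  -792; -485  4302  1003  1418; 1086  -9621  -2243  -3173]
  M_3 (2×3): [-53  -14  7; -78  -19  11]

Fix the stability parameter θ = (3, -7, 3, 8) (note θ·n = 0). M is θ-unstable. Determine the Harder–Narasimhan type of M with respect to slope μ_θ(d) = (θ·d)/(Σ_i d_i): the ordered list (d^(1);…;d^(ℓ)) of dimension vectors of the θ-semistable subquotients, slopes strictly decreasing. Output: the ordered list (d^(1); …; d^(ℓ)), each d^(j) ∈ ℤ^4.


Barcode: M ≅ I[1,3], I[2,2], I[2,4]^2. HN layers by μ_θ (4 steps, strictly decreasing):
  μ^(1)=8; μ^(2)=3; μ^(3)=-2; μ^(4)=-7

((0, 0, 0, 2); (0, 0, 3, 0); (1, 1, 0, 0); (0, 3, 0, 0))


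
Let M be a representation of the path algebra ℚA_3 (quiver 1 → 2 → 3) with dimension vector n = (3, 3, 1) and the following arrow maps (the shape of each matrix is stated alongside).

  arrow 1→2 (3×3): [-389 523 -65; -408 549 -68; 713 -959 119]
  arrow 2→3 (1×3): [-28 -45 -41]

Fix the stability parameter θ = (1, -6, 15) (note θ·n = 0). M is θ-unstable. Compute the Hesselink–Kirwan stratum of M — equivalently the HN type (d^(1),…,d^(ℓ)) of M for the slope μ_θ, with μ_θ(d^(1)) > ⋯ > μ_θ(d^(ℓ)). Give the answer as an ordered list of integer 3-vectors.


Via rank(M_{q-1}∘⋯∘M_p): M ≅ I[1,2]^2, I[1,3].
μ_θ-semistable layers: μ^(1)=15; μ^(2)=-5/2

((0, 0, 1); (3, 3, 0))


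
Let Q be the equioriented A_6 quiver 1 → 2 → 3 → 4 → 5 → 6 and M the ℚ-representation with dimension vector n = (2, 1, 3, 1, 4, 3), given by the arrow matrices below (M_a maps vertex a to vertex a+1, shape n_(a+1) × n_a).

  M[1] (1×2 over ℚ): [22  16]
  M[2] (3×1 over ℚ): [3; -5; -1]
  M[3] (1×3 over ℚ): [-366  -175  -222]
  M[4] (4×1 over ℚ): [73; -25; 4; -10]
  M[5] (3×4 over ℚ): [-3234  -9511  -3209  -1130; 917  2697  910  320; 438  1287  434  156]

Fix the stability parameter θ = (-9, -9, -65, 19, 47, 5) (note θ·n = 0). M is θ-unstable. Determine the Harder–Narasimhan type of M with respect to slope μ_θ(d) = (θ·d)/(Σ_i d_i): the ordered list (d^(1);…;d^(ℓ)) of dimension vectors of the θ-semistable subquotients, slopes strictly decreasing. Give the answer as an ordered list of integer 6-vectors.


Interval decomposition of M: I[1,1], I[1,6], I[3,3]^2, I[5,5], I[5,6]^2.
HN type (ℓ=6): μ^(1)=47; μ^(2)=26; μ^(3)=19; μ^(4)=-9; μ^(5)=-83/3; μ^(6)=-65

((0, 0, 0, 0, 1, 0); (0, 0, 0, 0, 3, 3); (0, 0, 0, 1, 0, 0); (1, 0, 0, 0, 0, 0); (1, 1, 1, 0, 0, 0); (0, 0, 2, 0, 0, 0))


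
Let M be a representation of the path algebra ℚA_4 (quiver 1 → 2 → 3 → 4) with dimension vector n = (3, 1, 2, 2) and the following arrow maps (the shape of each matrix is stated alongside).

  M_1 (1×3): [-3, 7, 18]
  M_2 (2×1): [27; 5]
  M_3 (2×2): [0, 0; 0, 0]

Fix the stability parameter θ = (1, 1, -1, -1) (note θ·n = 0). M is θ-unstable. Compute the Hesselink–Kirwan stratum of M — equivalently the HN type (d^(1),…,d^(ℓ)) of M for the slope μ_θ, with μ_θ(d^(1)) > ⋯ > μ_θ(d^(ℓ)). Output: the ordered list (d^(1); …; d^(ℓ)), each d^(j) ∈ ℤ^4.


Interval decomposition of M: I[1,1]^2, I[1,3], I[3,3], I[4,4]^2.
HN type (ℓ=3): μ^(1)=1; μ^(2)=1/3; μ^(3)=-1

((2, 0, 0, 0); (1, 1, 1, 0); (0, 0, 1, 2))


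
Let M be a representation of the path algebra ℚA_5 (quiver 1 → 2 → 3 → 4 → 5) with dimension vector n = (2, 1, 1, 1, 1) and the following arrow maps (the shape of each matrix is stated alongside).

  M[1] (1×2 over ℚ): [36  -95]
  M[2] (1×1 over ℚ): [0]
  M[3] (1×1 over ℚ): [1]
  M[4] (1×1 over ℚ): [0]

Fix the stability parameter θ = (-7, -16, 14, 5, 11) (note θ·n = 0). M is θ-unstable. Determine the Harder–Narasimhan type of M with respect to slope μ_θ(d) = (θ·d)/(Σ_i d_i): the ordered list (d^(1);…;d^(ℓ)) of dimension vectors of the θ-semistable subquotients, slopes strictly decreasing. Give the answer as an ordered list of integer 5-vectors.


Interval decomposition of M: I[1,1], I[1,2], I[3,4], I[5,5].
HN type (ℓ=4): μ^(1)=11; μ^(2)=19/2; μ^(3)=-7; μ^(4)=-23/2

((0, 0, 0, 0, 1); (0, 0, 1, 1, 0); (1, 0, 0, 0, 0); (1, 1, 0, 0, 0))


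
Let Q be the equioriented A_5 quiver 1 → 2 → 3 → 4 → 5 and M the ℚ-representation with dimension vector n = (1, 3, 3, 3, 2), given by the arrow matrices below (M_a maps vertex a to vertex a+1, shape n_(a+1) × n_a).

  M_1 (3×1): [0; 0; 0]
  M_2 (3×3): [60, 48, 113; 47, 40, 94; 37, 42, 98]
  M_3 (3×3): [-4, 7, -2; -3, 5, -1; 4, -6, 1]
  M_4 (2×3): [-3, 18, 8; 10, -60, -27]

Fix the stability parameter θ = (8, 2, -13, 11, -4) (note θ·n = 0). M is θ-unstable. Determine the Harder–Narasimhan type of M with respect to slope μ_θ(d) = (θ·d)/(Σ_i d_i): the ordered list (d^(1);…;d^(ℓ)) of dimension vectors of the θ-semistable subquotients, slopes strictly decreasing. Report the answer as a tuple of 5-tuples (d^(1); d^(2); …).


Barcode: M ≅ I[1,1], I[2,4], I[2,5]^2. HN layers by μ_θ (4 steps, strictly decreasing):
  μ^(1)=11; μ^(2)=8; μ^(3)=7/2; μ^(4)=-11/2

((0, 0, 0, 1, 0); (1, 0, 0, 0, 0); (0, 0, 0, 2, 2); (0, 3, 3, 0, 0))


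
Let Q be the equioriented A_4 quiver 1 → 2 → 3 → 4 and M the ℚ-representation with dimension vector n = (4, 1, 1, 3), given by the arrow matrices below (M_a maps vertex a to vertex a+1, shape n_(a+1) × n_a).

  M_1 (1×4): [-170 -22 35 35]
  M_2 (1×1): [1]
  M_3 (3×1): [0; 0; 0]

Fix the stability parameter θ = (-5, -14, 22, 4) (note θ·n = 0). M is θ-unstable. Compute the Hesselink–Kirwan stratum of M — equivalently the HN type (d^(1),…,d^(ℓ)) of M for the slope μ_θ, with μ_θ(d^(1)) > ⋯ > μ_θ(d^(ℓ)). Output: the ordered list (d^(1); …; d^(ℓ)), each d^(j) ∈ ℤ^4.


Barcode: M ≅ I[1,1]^3, I[1,3], I[4,4]^3. HN layers by μ_θ (4 steps, strictly decreasing):
  μ^(1)=22; μ^(2)=4; μ^(3)=-5; μ^(4)=-19/2

((0, 0, 1, 0); (0, 0, 0, 3); (3, 0, 0, 0); (1, 1, 0, 0))


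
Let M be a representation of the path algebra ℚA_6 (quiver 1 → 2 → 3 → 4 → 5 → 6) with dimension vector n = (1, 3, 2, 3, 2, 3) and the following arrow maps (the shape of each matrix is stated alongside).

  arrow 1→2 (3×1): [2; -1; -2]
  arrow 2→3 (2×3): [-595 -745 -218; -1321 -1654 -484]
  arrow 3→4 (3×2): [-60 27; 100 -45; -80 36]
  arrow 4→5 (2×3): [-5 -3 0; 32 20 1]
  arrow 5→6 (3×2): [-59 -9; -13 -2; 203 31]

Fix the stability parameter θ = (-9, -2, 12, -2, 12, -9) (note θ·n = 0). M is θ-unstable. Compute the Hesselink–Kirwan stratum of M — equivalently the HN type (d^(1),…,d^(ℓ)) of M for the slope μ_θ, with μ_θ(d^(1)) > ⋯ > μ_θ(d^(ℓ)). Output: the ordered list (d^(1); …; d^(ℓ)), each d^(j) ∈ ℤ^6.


Interval decomposition of M: I[1,3], I[2,2], I[2,4], I[4,6]^2, I[6,6].
HN type (ℓ=5): μ^(1)=12; μ^(2)=5; μ^(3)=3/2; μ^(4)=-2; μ^(5)=-9

((0, 0, 1, 0, 0, 0); (0, 0, 1, 1, 0, 0); (0, 0, 0, 0, 2, 2); (0, 3, 0, 2, 0, 0); (1, 0, 0, 0, 0, 1))


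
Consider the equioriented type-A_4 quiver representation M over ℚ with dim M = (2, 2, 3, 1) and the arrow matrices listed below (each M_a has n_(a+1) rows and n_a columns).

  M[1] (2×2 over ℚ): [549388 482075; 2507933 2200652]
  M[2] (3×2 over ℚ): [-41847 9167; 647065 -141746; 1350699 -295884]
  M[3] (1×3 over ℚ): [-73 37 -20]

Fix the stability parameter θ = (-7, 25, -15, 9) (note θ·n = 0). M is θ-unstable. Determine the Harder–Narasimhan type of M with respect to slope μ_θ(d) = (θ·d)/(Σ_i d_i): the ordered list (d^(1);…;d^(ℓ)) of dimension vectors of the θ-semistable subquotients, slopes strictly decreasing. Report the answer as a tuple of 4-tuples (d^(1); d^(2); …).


Interval decomposition of M: I[1,3], I[1,4], I[3,3].
HN type (ℓ=4): μ^(1)=9; μ^(2)=5; μ^(3)=-7; μ^(4)=-15

((0, 0, 0, 1); (0, 2, 2, 0); (2, 0, 0, 0); (0, 0, 1, 0))


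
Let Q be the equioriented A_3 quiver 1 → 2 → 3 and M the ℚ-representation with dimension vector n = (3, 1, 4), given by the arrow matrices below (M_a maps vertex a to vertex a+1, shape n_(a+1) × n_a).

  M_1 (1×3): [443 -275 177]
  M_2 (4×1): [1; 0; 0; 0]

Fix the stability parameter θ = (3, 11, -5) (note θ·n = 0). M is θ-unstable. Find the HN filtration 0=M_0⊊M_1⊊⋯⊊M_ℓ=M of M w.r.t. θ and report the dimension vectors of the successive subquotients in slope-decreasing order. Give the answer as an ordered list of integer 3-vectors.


Via rank(M_{q-1}∘⋯∘M_p): M ≅ I[1,1]^2, I[1,3], I[3,3]^3.
μ_θ-semistable layers: μ^(1)=3; μ^(2)=-5

((3, 1, 1); (0, 0, 3))


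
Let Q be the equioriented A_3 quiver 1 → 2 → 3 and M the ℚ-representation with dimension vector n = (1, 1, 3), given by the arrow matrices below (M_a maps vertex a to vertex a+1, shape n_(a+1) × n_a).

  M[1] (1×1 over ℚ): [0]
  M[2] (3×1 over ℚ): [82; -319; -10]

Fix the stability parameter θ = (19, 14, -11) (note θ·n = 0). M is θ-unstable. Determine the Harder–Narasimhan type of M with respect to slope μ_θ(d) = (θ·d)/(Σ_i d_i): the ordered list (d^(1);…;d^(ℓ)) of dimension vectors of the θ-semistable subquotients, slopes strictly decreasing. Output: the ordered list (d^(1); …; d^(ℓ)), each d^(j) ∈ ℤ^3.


Interval decomposition of M: I[1,1], I[2,3], I[3,3]^2.
HN type (ℓ=3): μ^(1)=19; μ^(2)=3/2; μ^(3)=-11

((1, 0, 0); (0, 1, 1); (0, 0, 2))


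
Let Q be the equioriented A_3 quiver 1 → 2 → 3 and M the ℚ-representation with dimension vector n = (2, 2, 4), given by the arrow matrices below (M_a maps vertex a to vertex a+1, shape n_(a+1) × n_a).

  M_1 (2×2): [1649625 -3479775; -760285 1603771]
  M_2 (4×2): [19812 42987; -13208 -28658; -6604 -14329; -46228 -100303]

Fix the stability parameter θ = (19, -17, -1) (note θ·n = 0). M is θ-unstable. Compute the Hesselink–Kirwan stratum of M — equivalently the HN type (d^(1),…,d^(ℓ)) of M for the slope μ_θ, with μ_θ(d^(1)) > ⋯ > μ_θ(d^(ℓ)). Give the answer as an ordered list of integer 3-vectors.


Barcode: M ≅ I[1,1], I[1,3], I[2,2], I[3,3]^3. HN layers by μ_θ (4 steps, strictly decreasing):
  μ^(1)=19; μ^(2)=1/3; μ^(3)=-1; μ^(4)=-17

((1, 0, 0); (1, 1, 1); (0, 0, 3); (0, 1, 0))


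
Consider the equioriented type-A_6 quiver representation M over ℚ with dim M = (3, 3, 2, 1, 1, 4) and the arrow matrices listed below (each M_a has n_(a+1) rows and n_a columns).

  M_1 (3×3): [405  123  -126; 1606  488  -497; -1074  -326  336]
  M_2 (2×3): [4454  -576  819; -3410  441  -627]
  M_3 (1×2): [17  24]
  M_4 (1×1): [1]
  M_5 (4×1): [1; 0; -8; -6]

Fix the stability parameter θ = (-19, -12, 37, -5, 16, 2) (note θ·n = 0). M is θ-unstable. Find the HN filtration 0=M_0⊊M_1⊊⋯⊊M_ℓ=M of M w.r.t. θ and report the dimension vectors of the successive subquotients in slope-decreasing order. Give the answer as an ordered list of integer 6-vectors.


Barcode: M ≅ I[1,1], I[1,2], I[1,6], I[2,3], I[6,6]^3. HN layers by μ_θ (5 steps, strictly decreasing):
  μ^(1)=37; μ^(2)=25/2; μ^(3)=2; μ^(4)=-12; μ^(5)=-19

((0, 0, 1, 0, 0, 0); (0, 0, 1, 1, 1, 1); (0, 0, 0, 0, 0, 3); (0, 3, 0, 0, 0, 0); (3, 0, 0, 0, 0, 0))


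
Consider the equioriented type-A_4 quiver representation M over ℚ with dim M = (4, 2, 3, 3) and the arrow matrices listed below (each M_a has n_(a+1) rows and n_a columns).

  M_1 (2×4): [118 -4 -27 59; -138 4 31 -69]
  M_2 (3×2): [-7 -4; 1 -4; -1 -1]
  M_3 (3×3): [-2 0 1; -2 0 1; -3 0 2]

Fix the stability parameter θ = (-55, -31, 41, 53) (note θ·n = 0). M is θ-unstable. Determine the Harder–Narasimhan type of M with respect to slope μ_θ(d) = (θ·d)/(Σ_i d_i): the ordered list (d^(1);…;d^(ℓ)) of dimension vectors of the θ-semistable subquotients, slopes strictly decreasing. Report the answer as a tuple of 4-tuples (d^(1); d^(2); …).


Barcode: M ≅ I[1,1]^2, I[1,4]^2, I[3,3], I[4,4]. HN layers by μ_θ (4 steps, strictly decreasing):
  μ^(1)=53; μ^(2)=41; μ^(3)=-31; μ^(4)=-55

((0, 0, 0, 3); (0, 0, 3, 0); (0, 2, 0, 0); (4, 0, 0, 0))


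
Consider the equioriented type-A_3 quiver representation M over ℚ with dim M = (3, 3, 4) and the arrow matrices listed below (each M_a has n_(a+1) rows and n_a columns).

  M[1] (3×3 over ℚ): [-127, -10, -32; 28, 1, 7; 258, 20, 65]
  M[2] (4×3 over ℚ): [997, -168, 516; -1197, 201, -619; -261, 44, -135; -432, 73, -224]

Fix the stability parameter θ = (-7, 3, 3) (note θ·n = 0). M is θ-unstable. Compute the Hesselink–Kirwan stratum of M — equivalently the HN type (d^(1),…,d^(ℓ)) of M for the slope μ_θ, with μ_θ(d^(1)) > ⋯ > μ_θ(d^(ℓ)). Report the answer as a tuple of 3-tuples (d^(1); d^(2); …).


Via rank(M_{q-1}∘⋯∘M_p): M ≅ I[1,3]^3, I[3,3].
μ_θ-semistable layers: μ^(1)=3; μ^(2)=-7

((0, 3, 4); (3, 0, 0))


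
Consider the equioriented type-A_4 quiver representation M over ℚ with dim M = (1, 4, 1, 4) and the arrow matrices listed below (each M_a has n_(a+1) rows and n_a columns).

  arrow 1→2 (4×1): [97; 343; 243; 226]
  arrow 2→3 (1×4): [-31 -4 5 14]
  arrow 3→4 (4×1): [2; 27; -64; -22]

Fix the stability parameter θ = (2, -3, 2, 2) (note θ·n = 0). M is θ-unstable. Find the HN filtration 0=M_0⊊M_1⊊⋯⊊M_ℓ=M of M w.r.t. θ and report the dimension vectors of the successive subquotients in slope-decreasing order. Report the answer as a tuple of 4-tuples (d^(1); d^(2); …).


Barcode: M ≅ I[1,2], I[2,2]^2, I[2,4], I[4,4]^3. HN layers by μ_θ (3 steps, strictly decreasing):
  μ^(1)=2; μ^(2)=-1/2; μ^(3)=-3

((0, 0, 1, 4); (1, 1, 0, 0); (0, 3, 0, 0))


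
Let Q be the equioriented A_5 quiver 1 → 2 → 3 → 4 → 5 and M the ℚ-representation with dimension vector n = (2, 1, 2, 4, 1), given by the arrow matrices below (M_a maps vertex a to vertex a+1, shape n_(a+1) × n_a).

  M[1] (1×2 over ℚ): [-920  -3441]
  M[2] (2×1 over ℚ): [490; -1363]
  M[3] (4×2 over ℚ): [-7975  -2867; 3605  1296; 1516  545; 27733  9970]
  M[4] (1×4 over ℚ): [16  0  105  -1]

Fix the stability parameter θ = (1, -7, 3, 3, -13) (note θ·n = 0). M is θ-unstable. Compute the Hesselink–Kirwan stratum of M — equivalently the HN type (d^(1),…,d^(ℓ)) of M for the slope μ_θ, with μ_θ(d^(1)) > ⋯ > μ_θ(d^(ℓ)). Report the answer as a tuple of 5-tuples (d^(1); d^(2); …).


Via rank(M_{q-1}∘⋯∘M_p): M ≅ I[1,1], I[1,5], I[3,4], I[4,4]^2.
μ_θ-semistable layers: μ^(1)=3; μ^(2)=1; μ^(3)=-7/3; μ^(4)=-3

((0, 0, 1, 3, 0); (1, 0, 0, 0, 0); (0, 0, 1, 1, 1); (1, 1, 0, 0, 0))


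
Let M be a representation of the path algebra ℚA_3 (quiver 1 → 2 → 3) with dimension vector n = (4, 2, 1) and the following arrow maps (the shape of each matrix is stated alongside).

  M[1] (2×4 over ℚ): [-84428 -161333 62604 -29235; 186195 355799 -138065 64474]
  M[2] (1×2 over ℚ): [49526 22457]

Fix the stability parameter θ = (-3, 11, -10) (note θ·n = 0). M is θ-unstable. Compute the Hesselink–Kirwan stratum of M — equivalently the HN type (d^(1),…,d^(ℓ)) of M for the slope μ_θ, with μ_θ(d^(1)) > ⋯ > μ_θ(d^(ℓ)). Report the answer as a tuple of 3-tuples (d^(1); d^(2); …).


Interval decomposition of M: I[1,1]^2, I[1,2], I[1,3].
HN type (ℓ=3): μ^(1)=11; μ^(2)=1/2; μ^(3)=-3

((0, 1, 0); (0, 1, 1); (4, 0, 0))


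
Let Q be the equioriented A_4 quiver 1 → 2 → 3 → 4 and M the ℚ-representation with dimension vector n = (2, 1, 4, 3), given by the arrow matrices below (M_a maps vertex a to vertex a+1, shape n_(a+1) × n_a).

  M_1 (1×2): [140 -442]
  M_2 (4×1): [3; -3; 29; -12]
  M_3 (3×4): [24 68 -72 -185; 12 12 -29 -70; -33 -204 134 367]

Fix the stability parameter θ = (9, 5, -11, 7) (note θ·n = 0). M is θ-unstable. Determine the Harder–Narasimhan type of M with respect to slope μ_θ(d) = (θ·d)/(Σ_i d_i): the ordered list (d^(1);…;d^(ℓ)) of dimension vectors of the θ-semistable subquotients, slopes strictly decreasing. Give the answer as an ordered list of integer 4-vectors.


Barcode: M ≅ I[1,1], I[1,4], I[3,3], I[3,4]^2. HN layers by μ_θ (4 steps, strictly decreasing):
  μ^(1)=9; μ^(2)=7; μ^(3)=1; μ^(4)=-11

((1, 0, 0, 0); (0, 0, 0, 3); (1, 1, 1, 0); (0, 0, 3, 0))


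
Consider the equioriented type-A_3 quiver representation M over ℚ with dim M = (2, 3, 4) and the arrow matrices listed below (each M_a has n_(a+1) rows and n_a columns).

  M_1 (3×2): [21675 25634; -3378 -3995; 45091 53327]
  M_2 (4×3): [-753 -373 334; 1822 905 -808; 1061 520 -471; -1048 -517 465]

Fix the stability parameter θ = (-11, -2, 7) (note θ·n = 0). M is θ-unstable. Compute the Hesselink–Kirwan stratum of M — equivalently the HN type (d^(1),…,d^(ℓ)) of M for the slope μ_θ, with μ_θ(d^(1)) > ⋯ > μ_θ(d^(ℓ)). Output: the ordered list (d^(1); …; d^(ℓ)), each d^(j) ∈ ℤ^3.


Barcode: M ≅ I[1,3]^2, I[2,3], I[3,3]. HN layers by μ_θ (3 steps, strictly decreasing):
  μ^(1)=7; μ^(2)=-2; μ^(3)=-11

((0, 0, 4); (0, 3, 0); (2, 0, 0))


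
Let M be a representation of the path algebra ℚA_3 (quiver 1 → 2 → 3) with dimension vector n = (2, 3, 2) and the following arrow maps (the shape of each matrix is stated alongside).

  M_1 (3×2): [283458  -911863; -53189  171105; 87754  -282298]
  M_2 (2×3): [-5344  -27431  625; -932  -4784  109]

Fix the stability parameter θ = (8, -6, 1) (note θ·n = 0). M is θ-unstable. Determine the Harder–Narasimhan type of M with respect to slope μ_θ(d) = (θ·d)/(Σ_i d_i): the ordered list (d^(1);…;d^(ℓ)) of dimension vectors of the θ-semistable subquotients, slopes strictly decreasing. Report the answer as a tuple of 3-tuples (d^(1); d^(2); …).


Via rank(M_{q-1}∘⋯∘M_p): M ≅ I[1,3]^2, I[2,2].
μ_θ-semistable layers: μ^(1)=1; μ^(2)=-6

((2, 2, 2); (0, 1, 0))


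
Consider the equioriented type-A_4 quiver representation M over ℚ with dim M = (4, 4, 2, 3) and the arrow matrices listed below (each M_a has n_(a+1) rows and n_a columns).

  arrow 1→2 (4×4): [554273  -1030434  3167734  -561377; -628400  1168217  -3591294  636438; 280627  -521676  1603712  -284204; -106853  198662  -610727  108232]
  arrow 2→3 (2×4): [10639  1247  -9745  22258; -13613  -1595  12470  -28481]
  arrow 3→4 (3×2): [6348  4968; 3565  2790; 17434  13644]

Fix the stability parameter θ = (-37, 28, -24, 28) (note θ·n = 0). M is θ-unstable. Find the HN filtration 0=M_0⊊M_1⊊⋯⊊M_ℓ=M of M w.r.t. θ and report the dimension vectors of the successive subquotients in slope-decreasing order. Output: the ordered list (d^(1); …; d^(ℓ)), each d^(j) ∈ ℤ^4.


Interval decomposition of M: I[1,2]^2, I[1,3], I[1,4], I[4,4]^2.
HN type (ℓ=3): μ^(1)=28; μ^(2)=2; μ^(3)=-37

((0, 2, 0, 3); (0, 2, 2, 0); (4, 0, 0, 0))


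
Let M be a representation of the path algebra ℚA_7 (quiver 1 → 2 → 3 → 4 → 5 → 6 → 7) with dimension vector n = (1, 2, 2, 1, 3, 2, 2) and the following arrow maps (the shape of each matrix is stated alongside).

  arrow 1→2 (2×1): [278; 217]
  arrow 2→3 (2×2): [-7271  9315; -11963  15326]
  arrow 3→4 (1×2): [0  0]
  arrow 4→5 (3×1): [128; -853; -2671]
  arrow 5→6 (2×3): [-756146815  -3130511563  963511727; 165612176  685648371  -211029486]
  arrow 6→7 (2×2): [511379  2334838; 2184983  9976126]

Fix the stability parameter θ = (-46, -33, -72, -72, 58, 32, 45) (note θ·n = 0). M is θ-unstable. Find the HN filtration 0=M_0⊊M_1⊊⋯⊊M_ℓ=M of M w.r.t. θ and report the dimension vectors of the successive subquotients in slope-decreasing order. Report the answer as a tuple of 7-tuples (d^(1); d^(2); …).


Barcode: M ≅ I[1,3], I[2,3], I[4,7], I[5,5], I[5,6], I[7,7]. HN layers by μ_θ (5 steps, strictly decreasing):
  μ^(1)=58; μ^(2)=45; μ^(3)=-151/3; μ^(4)=-105/2; μ^(5)=-72

((0, 0, 0, 0, 1, 0, 0); (0, 0, 0, 0, 2, 2, 2); (1, 1, 1, 0, 0, 0, 0); (0, 1, 1, 0, 0, 0, 0); (0, 0, 0, 1, 0, 0, 0))
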